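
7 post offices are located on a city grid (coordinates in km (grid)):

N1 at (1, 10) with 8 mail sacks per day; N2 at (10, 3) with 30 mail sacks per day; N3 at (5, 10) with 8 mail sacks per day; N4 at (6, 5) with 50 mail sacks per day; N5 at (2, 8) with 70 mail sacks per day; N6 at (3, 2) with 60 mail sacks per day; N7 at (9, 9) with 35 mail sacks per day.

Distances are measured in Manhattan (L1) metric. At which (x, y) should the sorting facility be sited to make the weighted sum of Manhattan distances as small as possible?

(3, 5)

Manhattan distance separates: Σwᵢ(|x−xᵢ|+|y−yᵢ|) = Σwᵢ|x−xᵢ| + Σwᵢ|y−yᵢ|, so x and y are optimised independently as 1-D weighted medians.
Total weight W = 261; half = 130.5.
x-coordinate, sorted with cumulative weight:
  x=1 (N1, w=8) cum 8
  x=2 (N5, w=70) cum 78
  x=3 (N6, w=60) cum 138  ← median
  x=5 (N3, w=8) cum 146
  x=6 (N4, w=50) cum 196
  x=9 (N7, w=35) cum 231
  x=10 (N2, w=30) cum 261
⇒ x* = 3
y-coordinate, sorted with cumulative weight:
  y=2 (N6, w=60) cum 60
  y=3 (N2, w=30) cum 90
  y=5 (N4, w=50) cum 140  ← median
  y=8 (N5, w=70) cum 210
  y=9 (N7, w=35) cum 245
  y=10 (N1, w=8) cum 253
  y=10 (N3, w=8) cum 261
⇒ y* = 5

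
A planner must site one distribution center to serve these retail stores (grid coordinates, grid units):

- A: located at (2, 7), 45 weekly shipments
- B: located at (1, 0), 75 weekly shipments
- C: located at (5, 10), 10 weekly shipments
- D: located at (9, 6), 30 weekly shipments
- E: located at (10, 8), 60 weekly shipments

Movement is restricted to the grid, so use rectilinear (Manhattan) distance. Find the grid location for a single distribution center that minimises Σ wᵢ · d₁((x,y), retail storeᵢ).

(2, 7)

Manhattan distance separates: Σwᵢ(|x−xᵢ|+|y−yᵢ|) = Σwᵢ|x−xᵢ| + Σwᵢ|y−yᵢ|, so x and y are optimised independently as 1-D weighted medians.
Total weight W = 220; half = 110.
x-coordinate, sorted with cumulative weight:
  x=1 (B, w=75) cum 75
  x=2 (A, w=45) cum 120  ← median
  x=5 (C, w=10) cum 130
  x=9 (D, w=30) cum 160
  x=10 (E, w=60) cum 220
⇒ x* = 2
y-coordinate, sorted with cumulative weight:
  y=0 (B, w=75) cum 75
  y=6 (D, w=30) cum 105
  y=7 (A, w=45) cum 150  ← median
  y=8 (E, w=60) cum 210
  y=10 (C, w=10) cum 220
⇒ y* = 7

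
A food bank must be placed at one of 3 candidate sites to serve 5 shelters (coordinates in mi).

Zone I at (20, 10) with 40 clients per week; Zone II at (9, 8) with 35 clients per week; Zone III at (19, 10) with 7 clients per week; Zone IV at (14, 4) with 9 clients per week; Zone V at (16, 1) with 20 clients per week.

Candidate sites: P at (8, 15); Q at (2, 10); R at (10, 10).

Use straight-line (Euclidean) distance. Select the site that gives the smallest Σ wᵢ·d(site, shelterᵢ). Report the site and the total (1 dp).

R, total 822.5 mi

Total weighted distance at each candidate:
  P (8, 15): total = 1287.3
  Q (2, 10): total = 1547.4
  R (10, 10): total = 822.5
Minimum is at R with total 822.5 mi.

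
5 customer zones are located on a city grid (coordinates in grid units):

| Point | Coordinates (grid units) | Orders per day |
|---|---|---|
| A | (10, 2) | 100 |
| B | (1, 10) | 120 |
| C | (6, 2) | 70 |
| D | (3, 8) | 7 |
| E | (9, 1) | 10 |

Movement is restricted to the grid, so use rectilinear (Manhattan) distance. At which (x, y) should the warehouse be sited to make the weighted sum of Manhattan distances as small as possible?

Manhattan distance separates: Σwᵢ(|x−xᵢ|+|y−yᵢ|) = Σwᵢ|x−xᵢ| + Σwᵢ|y−yᵢ|, so x and y are optimised independently as 1-D weighted medians.
Total weight W = 307; half = 153.5.
x-coordinate, sorted with cumulative weight:
  x=1 (B, w=120) cum 120
  x=3 (D, w=7) cum 127
  x=6 (C, w=70) cum 197  ← median
  x=9 (E, w=10) cum 207
  x=10 (A, w=100) cum 307
⇒ x* = 6
y-coordinate, sorted with cumulative weight:
  y=1 (E, w=10) cum 10
  y=2 (A, w=100) cum 110
  y=2 (C, w=70) cum 180  ← median
  y=8 (D, w=7) cum 187
  y=10 (B, w=120) cum 307
⇒ y* = 2

(6, 2)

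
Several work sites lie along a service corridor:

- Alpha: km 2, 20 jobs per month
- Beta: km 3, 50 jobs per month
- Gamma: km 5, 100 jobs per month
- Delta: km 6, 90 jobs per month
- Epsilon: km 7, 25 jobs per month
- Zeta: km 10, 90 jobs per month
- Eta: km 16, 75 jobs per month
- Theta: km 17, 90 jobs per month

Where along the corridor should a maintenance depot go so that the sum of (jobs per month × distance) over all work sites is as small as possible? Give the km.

For a sum of weighted absolute distances on a line, the optimum is the weighted median (not the mean). Total weight W = 540; half-weight = 270.
Sort by position and accumulate weight:
  km 2 (Alpha, w=20) → cum 20
  km 3 (Beta, w=50) → cum 70
  km 5 (Gamma, w=100) → cum 170
  km 6 (Delta, w=90) → cum 260
  km 7 (Epsilon, w=25) → cum 285  ≥ 270 → median here
  km 10 (Zeta, w=90) → cum 375
  km 16 (Eta, w=75) → cum 450
  km 17 (Theta, w=90) → cum 540
Optimal location: km 7.

x = 7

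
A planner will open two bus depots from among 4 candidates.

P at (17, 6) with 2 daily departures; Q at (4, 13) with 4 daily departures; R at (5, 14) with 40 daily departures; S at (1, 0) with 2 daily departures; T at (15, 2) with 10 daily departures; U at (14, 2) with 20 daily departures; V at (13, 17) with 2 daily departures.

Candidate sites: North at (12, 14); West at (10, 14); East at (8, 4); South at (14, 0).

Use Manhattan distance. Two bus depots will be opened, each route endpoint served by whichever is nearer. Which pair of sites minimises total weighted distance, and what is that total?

{West, South}, total 354

Evaluate every pair (each demand assigned to the nearer of the two):
  {West, South}: total = 354
  {North, South}: total = 438
  {West, East}: total = 534
  {North, East}: total = 618
  {East, South}: total = 718
  {North, West}: total = 738
Best pair: {West, South} with total 354.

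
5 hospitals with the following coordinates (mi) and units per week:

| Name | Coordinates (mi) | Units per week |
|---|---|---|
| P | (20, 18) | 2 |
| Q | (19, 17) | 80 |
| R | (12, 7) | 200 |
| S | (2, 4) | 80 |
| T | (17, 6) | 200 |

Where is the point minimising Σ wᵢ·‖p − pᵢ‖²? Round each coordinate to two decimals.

(13.38, 7.68)

The minimiser of Σwᵢ‖p−pᵢ‖² is the weighted centroid p* = (Σwᵢpᵢ)/(Σwᵢ).
Σwᵢ = 562.
Σwᵢxᵢ = 2·20 + 80·19 + 200·12 + 80·2 + 200·17 = 7520.
Σwᵢyᵢ = 2·18 + 80·17 + 200·7 + 80·4 + 200·6 = 4316.
x* = 7520/562 = 13.38, y* = 4316/562 = 7.68.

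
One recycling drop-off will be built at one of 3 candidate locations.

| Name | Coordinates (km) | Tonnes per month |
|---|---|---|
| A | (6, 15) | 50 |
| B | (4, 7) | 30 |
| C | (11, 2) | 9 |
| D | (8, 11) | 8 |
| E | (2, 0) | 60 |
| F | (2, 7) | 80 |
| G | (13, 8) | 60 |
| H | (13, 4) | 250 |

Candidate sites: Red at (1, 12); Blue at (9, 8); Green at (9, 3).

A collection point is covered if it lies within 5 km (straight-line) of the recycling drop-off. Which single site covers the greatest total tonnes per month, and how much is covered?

Coverage radius r = 5 km; a point is covered iff (Δx)²+(Δy)² ≤ 5² = 25.
  Red (1, 12): covers {none} → 0
  Blue (9, 8): covers {D, G} → 68
  Green (9, 3): covers {C, H} → 259
Maximum coverage at Green: 259 tonnes per month.

Green, covering 259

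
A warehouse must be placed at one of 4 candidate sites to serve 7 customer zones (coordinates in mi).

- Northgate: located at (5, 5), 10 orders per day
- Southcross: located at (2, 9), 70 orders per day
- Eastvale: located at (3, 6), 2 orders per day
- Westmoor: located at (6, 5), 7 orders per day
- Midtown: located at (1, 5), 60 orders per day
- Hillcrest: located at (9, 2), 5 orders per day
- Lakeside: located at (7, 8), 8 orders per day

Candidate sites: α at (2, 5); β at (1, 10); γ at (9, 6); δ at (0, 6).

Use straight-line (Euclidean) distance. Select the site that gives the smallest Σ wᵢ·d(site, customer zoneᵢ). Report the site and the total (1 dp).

α, total 485.6 mi

Total weighted distance at each candidate:
  α (2, 5): total = 485.6
  β (1, 10): total = 628.6
  γ (9, 6): total = 1134.8
  δ (0, 6): total = 544.3
Minimum is at α with total 485.6 mi.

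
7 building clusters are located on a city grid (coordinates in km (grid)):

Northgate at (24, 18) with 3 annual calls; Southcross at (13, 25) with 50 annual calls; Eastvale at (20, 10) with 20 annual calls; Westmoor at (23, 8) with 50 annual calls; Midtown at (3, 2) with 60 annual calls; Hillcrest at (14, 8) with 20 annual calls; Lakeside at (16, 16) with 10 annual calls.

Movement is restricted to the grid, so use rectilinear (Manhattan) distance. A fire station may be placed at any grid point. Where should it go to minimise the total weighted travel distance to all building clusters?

Manhattan distance separates: Σwᵢ(|x−xᵢ|+|y−yᵢ|) = Σwᵢ|x−xᵢ| + Σwᵢ|y−yᵢ|, so x and y are optimised independently as 1-D weighted medians.
Total weight W = 213; half = 106.5.
x-coordinate, sorted with cumulative weight:
  x=3 (Midtown, w=60) cum 60
  x=13 (Southcross, w=50) cum 110  ← median
  x=14 (Hillcrest, w=20) cum 130
  x=16 (Lakeside, w=10) cum 140
  x=20 (Eastvale, w=20) cum 160
  x=23 (Westmoor, w=50) cum 210
  x=24 (Northgate, w=3) cum 213
⇒ x* = 13
y-coordinate, sorted with cumulative weight:
  y=2 (Midtown, w=60) cum 60
  y=8 (Westmoor, w=50) cum 110  ← median
  y=8 (Hillcrest, w=20) cum 130
  y=10 (Eastvale, w=20) cum 150
  y=16 (Lakeside, w=10) cum 160
  y=18 (Northgate, w=3) cum 163
  y=25 (Southcross, w=50) cum 213
⇒ y* = 8

(13, 8)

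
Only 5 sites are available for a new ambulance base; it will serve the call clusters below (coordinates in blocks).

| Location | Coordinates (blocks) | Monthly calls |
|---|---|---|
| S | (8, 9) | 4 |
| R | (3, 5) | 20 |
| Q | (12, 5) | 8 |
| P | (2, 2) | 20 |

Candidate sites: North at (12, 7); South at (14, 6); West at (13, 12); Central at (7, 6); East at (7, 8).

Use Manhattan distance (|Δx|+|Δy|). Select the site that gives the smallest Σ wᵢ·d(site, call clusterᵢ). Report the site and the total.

Central, total 344 blocks

Total weighted distance at each candidate:
  North (12, 7): total = 560
  South (14, 6): total = 620
  West (13, 12): total = 856
  Central (7, 6): total = 344
  East (7, 8): total = 432
Minimum is at Central with total 344 blocks.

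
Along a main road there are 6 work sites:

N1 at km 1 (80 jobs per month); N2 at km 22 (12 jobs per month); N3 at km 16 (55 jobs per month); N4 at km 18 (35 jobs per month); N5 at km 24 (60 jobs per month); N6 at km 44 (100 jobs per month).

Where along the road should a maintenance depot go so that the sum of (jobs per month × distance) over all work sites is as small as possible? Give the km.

For a sum of weighted absolute distances on a line, the optimum is the weighted median (not the mean). Total weight W = 342; half-weight = 171.
Sort by position and accumulate weight:
  km 1 (N1, w=80) → cum 80
  km 16 (N3, w=55) → cum 135
  km 18 (N4, w=35) → cum 170
  km 22 (N2, w=12) → cum 182  ≥ 171 → median here
  km 24 (N5, w=60) → cum 242
  km 44 (N6, w=100) → cum 342
Optimal location: km 22.

x = 22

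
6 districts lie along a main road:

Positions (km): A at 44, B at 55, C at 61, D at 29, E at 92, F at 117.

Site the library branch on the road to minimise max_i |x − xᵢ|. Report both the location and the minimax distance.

location 73, max distance 44

The 1-center on a line is the midpoint of the two extreme points: leftmost at 29, rightmost at 117.
Optimal location = (29 + 117)/2 = 73; maximum distance = (117 − 29)/2 = 44.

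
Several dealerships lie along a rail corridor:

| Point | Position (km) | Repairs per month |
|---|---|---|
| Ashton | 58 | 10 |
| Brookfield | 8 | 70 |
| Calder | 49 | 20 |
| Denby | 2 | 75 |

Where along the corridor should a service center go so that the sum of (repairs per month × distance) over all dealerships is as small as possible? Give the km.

For a sum of weighted absolute distances on a line, the optimum is the weighted median (not the mean). Total weight W = 175; half-weight = 87.5.
Sort by position and accumulate weight:
  km 2 (Denby, w=75) → cum 75
  km 8 (Brookfield, w=70) → cum 145  ≥ 87.5 → median here
  km 49 (Calder, w=20) → cum 165
  km 58 (Ashton, w=10) → cum 175
Optimal location: km 8.

x = 8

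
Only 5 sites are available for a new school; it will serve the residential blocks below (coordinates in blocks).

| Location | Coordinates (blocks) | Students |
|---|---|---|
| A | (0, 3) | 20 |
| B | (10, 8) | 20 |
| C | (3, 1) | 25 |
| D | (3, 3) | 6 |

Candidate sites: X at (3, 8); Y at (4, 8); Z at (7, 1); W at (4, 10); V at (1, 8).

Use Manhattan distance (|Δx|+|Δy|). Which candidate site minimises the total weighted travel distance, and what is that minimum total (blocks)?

X, total 505 blocks

Total weighted distance at each candidate:
  X (3, 8): total = 505
  Y (4, 8): total = 536
  Z (7, 1): total = 516
  W (4, 10): total = 678
  V (1, 8): total = 567
Minimum is at X with total 505 blocks.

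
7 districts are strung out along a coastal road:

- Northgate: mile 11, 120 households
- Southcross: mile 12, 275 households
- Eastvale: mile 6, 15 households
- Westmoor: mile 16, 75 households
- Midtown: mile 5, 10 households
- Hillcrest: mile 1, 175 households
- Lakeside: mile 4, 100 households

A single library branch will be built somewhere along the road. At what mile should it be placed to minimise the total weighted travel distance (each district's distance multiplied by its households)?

x = 11

For a sum of weighted absolute distances on a line, the optimum is the weighted median (not the mean). Total weight W = 770; half-weight = 385.
Sort by position and accumulate weight:
  mile 1 (Hillcrest, w=175) → cum 175
  mile 4 (Lakeside, w=100) → cum 275
  mile 5 (Midtown, w=10) → cum 285
  mile 6 (Eastvale, w=15) → cum 300
  mile 11 (Northgate, w=120) → cum 420  ≥ 385 → median here
  mile 12 (Southcross, w=275) → cum 695
  mile 16 (Westmoor, w=75) → cum 770
Optimal location: mile 11.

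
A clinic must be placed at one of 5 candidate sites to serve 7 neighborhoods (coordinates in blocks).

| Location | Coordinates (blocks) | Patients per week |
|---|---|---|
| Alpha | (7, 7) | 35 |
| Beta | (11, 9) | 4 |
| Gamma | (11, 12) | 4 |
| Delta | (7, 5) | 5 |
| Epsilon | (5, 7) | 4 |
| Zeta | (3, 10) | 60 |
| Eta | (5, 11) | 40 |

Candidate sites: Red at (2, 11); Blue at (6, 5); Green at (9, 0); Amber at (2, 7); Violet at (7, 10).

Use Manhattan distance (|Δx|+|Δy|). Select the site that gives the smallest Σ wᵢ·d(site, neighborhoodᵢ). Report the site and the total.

Violet, total 554 blocks

Total weighted distance at each candidate:
  Red (2, 11): total = 722
  Blue (6, 5): total = 966
  Green (9, 0): total = 2054
  Amber (2, 7): total = 842
  Violet (7, 10): total = 554
Minimum is at Violet with total 554 blocks.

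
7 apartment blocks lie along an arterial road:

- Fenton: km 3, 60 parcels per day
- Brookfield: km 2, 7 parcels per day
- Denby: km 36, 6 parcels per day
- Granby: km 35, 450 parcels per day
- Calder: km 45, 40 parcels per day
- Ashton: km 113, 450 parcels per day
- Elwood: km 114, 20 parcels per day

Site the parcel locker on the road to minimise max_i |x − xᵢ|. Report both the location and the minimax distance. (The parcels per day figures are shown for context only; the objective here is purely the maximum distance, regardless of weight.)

location 58, max distance 56

The 1-center on a line is the midpoint of the two extreme points: leftmost at 2, rightmost at 114.
Optimal location = (2 + 114)/2 = 58; maximum distance = (114 − 2)/2 = 56.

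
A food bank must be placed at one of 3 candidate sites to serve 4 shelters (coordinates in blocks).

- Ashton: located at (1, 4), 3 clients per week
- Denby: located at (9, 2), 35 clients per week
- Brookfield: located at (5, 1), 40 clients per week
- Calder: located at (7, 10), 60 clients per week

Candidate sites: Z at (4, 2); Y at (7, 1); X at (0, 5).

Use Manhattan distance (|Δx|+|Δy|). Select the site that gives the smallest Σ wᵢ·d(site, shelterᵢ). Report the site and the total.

Y, total 752 blocks

Total weighted distance at each candidate:
  Z (4, 2): total = 930
  Y (7, 1): total = 752
  X (0, 5): total = 1506
Minimum is at Y with total 752 blocks.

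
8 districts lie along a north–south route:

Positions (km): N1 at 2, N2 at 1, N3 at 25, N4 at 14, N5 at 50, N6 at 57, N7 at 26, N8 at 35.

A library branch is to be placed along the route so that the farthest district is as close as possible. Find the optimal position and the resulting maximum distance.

location 29, max distance 28

The 1-center on a line is the midpoint of the two extreme points: leftmost at 1, rightmost at 57.
Optimal location = (1 + 57)/2 = 29; maximum distance = (57 − 1)/2 = 28.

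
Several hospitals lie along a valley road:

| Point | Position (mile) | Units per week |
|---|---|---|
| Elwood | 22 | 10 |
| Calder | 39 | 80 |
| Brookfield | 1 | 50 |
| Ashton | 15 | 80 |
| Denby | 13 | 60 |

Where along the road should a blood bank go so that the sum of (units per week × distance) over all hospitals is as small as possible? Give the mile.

x = 15

For a sum of weighted absolute distances on a line, the optimum is the weighted median (not the mean). Total weight W = 280; half-weight = 140.
Sort by position and accumulate weight:
  mile 1 (Brookfield, w=50) → cum 50
  mile 13 (Denby, w=60) → cum 110
  mile 15 (Ashton, w=80) → cum 190  ≥ 140 → median here
  mile 22 (Elwood, w=10) → cum 200
  mile 39 (Calder, w=80) → cum 280
Optimal location: mile 15.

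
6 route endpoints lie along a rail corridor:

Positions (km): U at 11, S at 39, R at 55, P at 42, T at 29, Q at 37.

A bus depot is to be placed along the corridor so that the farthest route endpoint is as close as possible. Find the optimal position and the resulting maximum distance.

location 33, max distance 22

The 1-center on a line is the midpoint of the two extreme points: leftmost at 11, rightmost at 55.
Optimal location = (11 + 55)/2 = 33; maximum distance = (55 − 11)/2 = 22.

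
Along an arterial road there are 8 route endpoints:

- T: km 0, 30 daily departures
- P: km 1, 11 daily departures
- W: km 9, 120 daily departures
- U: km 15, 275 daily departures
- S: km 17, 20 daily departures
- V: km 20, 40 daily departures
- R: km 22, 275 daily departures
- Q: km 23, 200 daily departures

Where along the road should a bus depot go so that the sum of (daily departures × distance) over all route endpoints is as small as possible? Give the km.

For a sum of weighted absolute distances on a line, the optimum is the weighted median (not the mean). Total weight W = 971; half-weight = 485.5.
Sort by position and accumulate weight:
  km 0 (T, w=30) → cum 30
  km 1 (P, w=11) → cum 41
  km 9 (W, w=120) → cum 161
  km 15 (U, w=275) → cum 436
  km 17 (S, w=20) → cum 456
  km 20 (V, w=40) → cum 496  ≥ 485.5 → median here
  km 22 (R, w=275) → cum 771
  km 23 (Q, w=200) → cum 971
Optimal location: km 20.

x = 20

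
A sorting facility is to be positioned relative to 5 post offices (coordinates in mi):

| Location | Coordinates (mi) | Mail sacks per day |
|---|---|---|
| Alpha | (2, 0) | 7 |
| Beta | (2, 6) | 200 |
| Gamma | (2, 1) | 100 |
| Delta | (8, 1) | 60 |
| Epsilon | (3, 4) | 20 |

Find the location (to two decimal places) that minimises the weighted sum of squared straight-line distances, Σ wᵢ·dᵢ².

(2.98, 3.72)

The minimiser of Σwᵢ‖p−pᵢ‖² is the weighted centroid p* = (Σwᵢpᵢ)/(Σwᵢ).
Σwᵢ = 387.
Σwᵢxᵢ = 7·2 + 200·2 + 100·2 + 60·8 + 20·3 = 1154.
Σwᵢyᵢ = 7·0 + 200·6 + 100·1 + 60·1 + 20·4 = 1440.
x* = 1154/387 = 2.98, y* = 1440/387 = 3.72.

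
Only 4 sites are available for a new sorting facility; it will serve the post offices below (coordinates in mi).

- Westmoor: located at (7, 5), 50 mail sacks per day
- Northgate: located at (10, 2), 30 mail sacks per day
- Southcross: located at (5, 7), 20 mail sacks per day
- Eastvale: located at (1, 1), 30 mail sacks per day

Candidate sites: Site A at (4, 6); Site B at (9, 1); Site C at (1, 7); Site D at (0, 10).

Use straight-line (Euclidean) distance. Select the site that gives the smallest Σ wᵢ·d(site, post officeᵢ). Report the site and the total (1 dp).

Total weighted distance at each candidate:
  Site A (4, 6): total = 577.7
  Site B (9, 1): total = 650.3
  Site C (1, 7): total = 885.1
  Site D (0, 10): total = 1202.6
Minimum is at Site A with total 577.7 mi.

Site A, total 577.7 mi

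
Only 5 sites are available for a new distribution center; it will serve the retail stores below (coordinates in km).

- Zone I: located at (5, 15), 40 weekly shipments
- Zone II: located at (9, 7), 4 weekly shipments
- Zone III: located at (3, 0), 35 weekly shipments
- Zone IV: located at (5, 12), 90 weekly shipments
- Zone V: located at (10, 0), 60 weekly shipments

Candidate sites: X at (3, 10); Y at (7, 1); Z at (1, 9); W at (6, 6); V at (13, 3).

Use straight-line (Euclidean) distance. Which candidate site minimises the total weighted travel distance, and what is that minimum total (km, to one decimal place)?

X, total 1579.2 km

Total weighted distance at each candidate:
  X (3, 10): total = 1579.2
  Y (7, 1): total = 1931.3
  Z (1, 9): total = 1857.8
  W (6, 6): total = 1589.8
  V (13, 3): total = 2303.2
Minimum is at X with total 1579.2 km.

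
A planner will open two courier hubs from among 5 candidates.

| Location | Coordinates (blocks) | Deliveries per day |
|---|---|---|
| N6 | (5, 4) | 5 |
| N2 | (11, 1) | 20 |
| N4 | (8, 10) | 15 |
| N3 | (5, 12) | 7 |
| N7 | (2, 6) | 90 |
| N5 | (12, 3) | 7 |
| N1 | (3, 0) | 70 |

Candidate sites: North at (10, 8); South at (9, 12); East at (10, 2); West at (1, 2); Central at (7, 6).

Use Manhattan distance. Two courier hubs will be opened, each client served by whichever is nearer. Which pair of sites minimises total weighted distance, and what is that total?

{East, West}, total 1069

Evaluate every pair (each demand assigned to the nearer of the two):
  {East, West}: total = 1069
  {North, West}: total = 1092
  {West, Central}: total = 1117
  {South, West}: total = 1137
  {East, Central}: total = 1292
  {South, Central}: total = 1479
  {North, Central}: total = 1495
  {North, East}: total = 1749
  {South, East}: total = 1879
  {North, South}: total = 2277
Best pair: {East, West} with total 1069.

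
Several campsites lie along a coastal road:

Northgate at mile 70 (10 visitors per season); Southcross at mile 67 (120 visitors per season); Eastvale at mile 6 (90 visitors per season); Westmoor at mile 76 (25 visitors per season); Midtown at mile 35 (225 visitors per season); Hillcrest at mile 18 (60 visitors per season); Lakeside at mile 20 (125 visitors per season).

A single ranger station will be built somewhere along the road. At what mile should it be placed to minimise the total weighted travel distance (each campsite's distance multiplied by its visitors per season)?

x = 35

For a sum of weighted absolute distances on a line, the optimum is the weighted median (not the mean). Total weight W = 655; half-weight = 327.5.
Sort by position and accumulate weight:
  mile 6 (Eastvale, w=90) → cum 90
  mile 18 (Hillcrest, w=60) → cum 150
  mile 20 (Lakeside, w=125) → cum 275
  mile 35 (Midtown, w=225) → cum 500  ≥ 327.5 → median here
  mile 67 (Southcross, w=120) → cum 620
  mile 70 (Northgate, w=10) → cum 630
  mile 76 (Westmoor, w=25) → cum 655
Optimal location: mile 35.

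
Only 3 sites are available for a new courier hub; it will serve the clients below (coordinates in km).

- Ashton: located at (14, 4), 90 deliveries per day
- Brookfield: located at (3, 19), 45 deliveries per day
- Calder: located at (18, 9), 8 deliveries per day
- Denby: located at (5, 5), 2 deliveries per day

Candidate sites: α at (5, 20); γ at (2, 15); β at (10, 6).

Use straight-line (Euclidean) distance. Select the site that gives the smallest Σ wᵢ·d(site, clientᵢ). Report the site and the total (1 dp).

Total weighted distance at each candidate:
  α (5, 20): total = 1919.0
  γ (2, 15): total = 1808.2
  β (10, 6): total = 1145.5
Minimum is at β with total 1145.5 km.

β, total 1145.5 km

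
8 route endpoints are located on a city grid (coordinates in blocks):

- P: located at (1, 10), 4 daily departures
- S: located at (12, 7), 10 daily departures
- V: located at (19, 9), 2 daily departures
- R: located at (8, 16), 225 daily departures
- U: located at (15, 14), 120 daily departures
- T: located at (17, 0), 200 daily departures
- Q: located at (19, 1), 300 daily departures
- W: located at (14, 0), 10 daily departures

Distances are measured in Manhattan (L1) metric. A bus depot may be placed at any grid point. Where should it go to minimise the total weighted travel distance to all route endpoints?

(17, 1)

Manhattan distance separates: Σwᵢ(|x−xᵢ|+|y−yᵢ|) = Σwᵢ|x−xᵢ| + Σwᵢ|y−yᵢ|, so x and y are optimised independently as 1-D weighted medians.
Total weight W = 871; half = 435.5.
x-coordinate, sorted with cumulative weight:
  x=1 (P, w=4) cum 4
  x=8 (R, w=225) cum 229
  x=12 (S, w=10) cum 239
  x=14 (W, w=10) cum 249
  x=15 (U, w=120) cum 369
  x=17 (T, w=200) cum 569  ← median
  x=19 (V, w=2) cum 571
  x=19 (Q, w=300) cum 871
⇒ x* = 17
y-coordinate, sorted with cumulative weight:
  y=0 (T, w=200) cum 200
  y=0 (W, w=10) cum 210
  y=1 (Q, w=300) cum 510  ← median
  y=7 (S, w=10) cum 520
  y=9 (V, w=2) cum 522
  y=10 (P, w=4) cum 526
  y=14 (U, w=120) cum 646
  y=16 (R, w=225) cum 871
⇒ y* = 1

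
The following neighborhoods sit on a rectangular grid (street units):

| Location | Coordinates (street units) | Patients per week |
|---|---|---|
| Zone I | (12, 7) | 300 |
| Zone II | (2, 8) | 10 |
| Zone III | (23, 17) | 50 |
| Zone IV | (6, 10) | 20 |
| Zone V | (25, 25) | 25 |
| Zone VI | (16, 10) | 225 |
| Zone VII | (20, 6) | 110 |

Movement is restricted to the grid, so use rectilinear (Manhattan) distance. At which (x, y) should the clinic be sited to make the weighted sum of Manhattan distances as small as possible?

(16, 7)

Manhattan distance separates: Σwᵢ(|x−xᵢ|+|y−yᵢ|) = Σwᵢ|x−xᵢ| + Σwᵢ|y−yᵢ|, so x and y are optimised independently as 1-D weighted medians.
Total weight W = 740; half = 370.
x-coordinate, sorted with cumulative weight:
  x=2 (Zone II, w=10) cum 10
  x=6 (Zone IV, w=20) cum 30
  x=12 (Zone I, w=300) cum 330
  x=16 (Zone VI, w=225) cum 555  ← median
  x=20 (Zone VII, w=110) cum 665
  x=23 (Zone III, w=50) cum 715
  x=25 (Zone V, w=25) cum 740
⇒ x* = 16
y-coordinate, sorted with cumulative weight:
  y=6 (Zone VII, w=110) cum 110
  y=7 (Zone I, w=300) cum 410  ← median
  y=8 (Zone II, w=10) cum 420
  y=10 (Zone IV, w=20) cum 440
  y=10 (Zone VI, w=225) cum 665
  y=17 (Zone III, w=50) cum 715
  y=25 (Zone V, w=25) cum 740
⇒ y* = 7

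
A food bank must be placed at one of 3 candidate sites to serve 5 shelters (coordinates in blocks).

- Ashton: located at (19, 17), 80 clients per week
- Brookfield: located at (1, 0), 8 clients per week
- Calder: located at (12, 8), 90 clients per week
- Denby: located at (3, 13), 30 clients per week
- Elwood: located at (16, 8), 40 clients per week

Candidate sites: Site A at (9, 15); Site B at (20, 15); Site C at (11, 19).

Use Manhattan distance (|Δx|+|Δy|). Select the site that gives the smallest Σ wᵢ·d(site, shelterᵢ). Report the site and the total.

Total weighted distance at each candidate:
  Site A (9, 15): total = 2844
  Site B (20, 15): total = 2872
  Site C (11, 19): total = 3172
Minimum is at Site A with total 2844 blocks.

Site A, total 2844 blocks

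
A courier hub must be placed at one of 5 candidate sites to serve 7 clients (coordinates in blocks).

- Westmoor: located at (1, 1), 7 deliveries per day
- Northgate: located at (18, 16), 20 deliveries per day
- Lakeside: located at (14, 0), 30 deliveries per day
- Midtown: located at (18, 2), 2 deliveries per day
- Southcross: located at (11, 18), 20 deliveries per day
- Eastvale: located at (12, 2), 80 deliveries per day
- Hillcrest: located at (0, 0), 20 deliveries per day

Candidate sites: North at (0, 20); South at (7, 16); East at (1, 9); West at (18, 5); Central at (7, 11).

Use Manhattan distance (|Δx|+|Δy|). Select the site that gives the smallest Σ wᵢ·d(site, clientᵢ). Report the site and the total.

Total weighted distance at each candidate:
  North (0, 20): total = 4732
  South (7, 16): total = 3207
  East (1, 9): total = 3264
  West (18, 5): total = 2223
  Central (7, 11): total = 2712
Minimum is at West with total 2223 blocks.

West, total 2223 blocks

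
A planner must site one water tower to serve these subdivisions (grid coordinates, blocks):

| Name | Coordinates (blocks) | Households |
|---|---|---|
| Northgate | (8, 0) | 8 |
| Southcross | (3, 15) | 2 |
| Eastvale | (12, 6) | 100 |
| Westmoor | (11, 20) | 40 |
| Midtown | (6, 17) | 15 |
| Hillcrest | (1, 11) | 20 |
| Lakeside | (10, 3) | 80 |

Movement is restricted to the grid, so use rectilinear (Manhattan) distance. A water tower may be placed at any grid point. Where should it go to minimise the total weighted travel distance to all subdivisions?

(11, 6)

Manhattan distance separates: Σwᵢ(|x−xᵢ|+|y−yᵢ|) = Σwᵢ|x−xᵢ| + Σwᵢ|y−yᵢ|, so x and y are optimised independently as 1-D weighted medians.
Total weight W = 265; half = 132.5.
x-coordinate, sorted with cumulative weight:
  x=1 (Hillcrest, w=20) cum 20
  x=3 (Southcross, w=2) cum 22
  x=6 (Midtown, w=15) cum 37
  x=8 (Northgate, w=8) cum 45
  x=10 (Lakeside, w=80) cum 125
  x=11 (Westmoor, w=40) cum 165  ← median
  x=12 (Eastvale, w=100) cum 265
⇒ x* = 11
y-coordinate, sorted with cumulative weight:
  y=0 (Northgate, w=8) cum 8
  y=3 (Lakeside, w=80) cum 88
  y=6 (Eastvale, w=100) cum 188  ← median
  y=11 (Hillcrest, w=20) cum 208
  y=15 (Southcross, w=2) cum 210
  y=17 (Midtown, w=15) cum 225
  y=20 (Westmoor, w=40) cum 265
⇒ y* = 6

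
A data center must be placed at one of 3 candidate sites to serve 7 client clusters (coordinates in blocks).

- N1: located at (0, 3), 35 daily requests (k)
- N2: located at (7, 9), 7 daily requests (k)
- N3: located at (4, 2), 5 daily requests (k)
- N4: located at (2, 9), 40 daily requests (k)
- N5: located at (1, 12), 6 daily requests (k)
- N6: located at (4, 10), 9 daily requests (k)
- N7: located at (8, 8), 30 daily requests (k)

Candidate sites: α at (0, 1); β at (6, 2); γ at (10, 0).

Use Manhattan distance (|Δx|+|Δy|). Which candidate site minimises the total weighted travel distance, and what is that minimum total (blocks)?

β, total 1171 blocks

Total weighted distance at each candidate:
  α (0, 1): total = 1239
  β (6, 2): total = 1171
  γ (10, 0): total = 1829
Minimum is at β with total 1171 blocks.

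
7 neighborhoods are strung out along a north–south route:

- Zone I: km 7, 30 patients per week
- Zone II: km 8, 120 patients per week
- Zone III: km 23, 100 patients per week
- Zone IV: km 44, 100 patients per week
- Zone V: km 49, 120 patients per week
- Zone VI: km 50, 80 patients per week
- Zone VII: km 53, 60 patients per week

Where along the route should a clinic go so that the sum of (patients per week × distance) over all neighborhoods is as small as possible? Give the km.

x = 44

For a sum of weighted absolute distances on a line, the optimum is the weighted median (not the mean). Total weight W = 610; half-weight = 305.
Sort by position and accumulate weight:
  km 7 (Zone I, w=30) → cum 30
  km 8 (Zone II, w=120) → cum 150
  km 23 (Zone III, w=100) → cum 250
  km 44 (Zone IV, w=100) → cum 350  ≥ 305 → median here
  km 49 (Zone V, w=120) → cum 470
  km 50 (Zone VI, w=80) → cum 550
  km 53 (Zone VII, w=60) → cum 610
Optimal location: km 44.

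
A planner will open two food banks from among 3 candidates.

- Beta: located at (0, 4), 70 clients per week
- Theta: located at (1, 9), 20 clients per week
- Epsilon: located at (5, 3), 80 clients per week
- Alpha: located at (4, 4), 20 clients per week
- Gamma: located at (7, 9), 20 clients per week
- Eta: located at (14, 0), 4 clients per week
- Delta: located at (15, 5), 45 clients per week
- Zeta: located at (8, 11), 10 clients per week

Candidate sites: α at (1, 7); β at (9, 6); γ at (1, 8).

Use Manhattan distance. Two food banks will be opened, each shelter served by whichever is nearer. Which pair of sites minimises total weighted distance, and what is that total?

{α, β}, total 1519

Evaluate every pair (each demand assigned to the nearer of the two):
  {α, β}: total = 1519
  {β, γ}: total = 1589
  {α, γ}: total = 2100
Best pair: {α, β} with total 1519.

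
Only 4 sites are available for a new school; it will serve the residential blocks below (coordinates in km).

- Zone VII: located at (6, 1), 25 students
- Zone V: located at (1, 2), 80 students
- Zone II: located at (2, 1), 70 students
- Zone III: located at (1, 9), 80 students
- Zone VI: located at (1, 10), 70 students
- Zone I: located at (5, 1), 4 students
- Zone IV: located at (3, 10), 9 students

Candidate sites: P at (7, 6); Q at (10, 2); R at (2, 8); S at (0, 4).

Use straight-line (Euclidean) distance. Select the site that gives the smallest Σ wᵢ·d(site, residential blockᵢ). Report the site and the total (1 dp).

R, total 1498.4 km

Total weighted distance at each candidate:
  P (7, 6): total = 2313.2
  Q (10, 2): total = 3258.6
  R (2, 8): total = 1498.4
  S (0, 4): total = 1516.4
Minimum is at R with total 1498.4 km.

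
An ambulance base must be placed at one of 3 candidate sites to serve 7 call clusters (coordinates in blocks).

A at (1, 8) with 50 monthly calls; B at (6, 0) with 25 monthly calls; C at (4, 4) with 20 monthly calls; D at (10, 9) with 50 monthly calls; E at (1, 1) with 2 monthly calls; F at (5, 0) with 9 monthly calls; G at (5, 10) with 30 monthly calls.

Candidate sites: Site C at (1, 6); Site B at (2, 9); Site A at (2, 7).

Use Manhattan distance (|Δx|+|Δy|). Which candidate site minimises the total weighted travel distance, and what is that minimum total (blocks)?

Total weighted distance at each candidate:
  Site C (1, 6): total = 1415
  Site B (2, 9): total = 1211
  Site A (2, 7): total = 1259
Minimum is at Site B with total 1211 blocks.

Site B, total 1211 blocks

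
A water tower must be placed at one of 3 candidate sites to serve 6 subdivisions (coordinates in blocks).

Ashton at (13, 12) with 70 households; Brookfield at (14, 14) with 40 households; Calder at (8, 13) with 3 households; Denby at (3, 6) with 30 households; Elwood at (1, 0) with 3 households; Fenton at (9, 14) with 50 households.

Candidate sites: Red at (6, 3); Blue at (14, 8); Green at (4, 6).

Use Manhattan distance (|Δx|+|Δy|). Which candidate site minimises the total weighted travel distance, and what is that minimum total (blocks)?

Blue, total 1626 blocks

Total weighted distance at each candidate:
  Red (6, 3): total = 2820
  Blue (14, 8): total = 1626
  Green (4, 6): total = 2510
Minimum is at Blue with total 1626 blocks.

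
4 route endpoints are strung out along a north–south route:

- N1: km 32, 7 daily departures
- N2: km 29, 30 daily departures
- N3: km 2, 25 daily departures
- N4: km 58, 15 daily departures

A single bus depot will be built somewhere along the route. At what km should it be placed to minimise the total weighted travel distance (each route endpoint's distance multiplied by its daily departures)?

x = 29

For a sum of weighted absolute distances on a line, the optimum is the weighted median (not the mean). Total weight W = 77; half-weight = 38.5.
Sort by position and accumulate weight:
  km 2 (N3, w=25) → cum 25
  km 29 (N2, w=30) → cum 55  ≥ 38.5 → median here
  km 32 (N1, w=7) → cum 62
  km 58 (N4, w=15) → cum 77
Optimal location: km 29.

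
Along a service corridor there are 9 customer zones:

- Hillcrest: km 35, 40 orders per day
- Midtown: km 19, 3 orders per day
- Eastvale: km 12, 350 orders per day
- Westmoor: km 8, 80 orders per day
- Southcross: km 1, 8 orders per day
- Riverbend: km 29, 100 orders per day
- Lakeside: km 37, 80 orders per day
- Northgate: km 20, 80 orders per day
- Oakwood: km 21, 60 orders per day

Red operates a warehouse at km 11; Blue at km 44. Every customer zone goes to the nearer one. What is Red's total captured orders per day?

The indifferent point is the midpoint (11+44)/2 = 27.5; customer zones left of it (closer to Red at 11) go to Red, those right go to Blue.
  Southcross at 1 (w=8) → Red
  Westmoor at 8 (w=80) → Red
  Eastvale at 12 (w=350) → Red
  Midtown at 19 (w=3) → Red
  Northgate at 20 (w=80) → Red
  Oakwood at 21 (w=60) → Red
  Riverbend at 29 (w=100) → Blue
  Hillcrest at 35 (w=40) → Blue
  Lakeside at 37 (w=80) → Blue
Red captures 581; Blue captures 220.

581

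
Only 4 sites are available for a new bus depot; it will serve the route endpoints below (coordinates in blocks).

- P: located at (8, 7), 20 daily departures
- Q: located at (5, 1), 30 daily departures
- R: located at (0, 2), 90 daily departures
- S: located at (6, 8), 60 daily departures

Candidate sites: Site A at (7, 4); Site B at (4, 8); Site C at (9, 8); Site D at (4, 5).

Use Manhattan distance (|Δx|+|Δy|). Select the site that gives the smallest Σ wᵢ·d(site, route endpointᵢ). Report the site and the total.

Total weighted distance at each candidate:
  Site A (7, 4): total = 1340
  Site B (4, 8): total = 1360
  Site C (9, 8): total = 1900
  Site D (4, 5): total = 1200
Minimum is at Site D with total 1200 blocks.

Site D, total 1200 blocks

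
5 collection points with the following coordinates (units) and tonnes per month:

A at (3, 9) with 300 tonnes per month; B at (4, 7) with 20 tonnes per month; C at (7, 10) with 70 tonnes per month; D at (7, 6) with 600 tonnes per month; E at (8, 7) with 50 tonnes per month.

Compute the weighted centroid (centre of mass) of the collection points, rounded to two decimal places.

The minimiser of Σwᵢ‖p−pᵢ‖² is the weighted centroid p* = (Σwᵢpᵢ)/(Σwᵢ).
Σwᵢ = 1040.
Σwᵢxᵢ = 300·3 + 20·4 + 70·7 + 600·7 + 50·8 = 6070.
Σwᵢyᵢ = 300·9 + 20·7 + 70·10 + 600·6 + 50·7 = 7490.
x* = 6070/1040 = 5.84, y* = 7490/1040 = 7.20.

(5.84, 7.20)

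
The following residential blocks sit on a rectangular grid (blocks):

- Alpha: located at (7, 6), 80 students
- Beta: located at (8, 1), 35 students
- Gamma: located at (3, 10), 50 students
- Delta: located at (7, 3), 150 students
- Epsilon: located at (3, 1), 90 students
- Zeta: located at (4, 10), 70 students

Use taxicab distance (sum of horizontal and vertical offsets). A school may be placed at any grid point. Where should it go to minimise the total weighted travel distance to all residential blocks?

Manhattan distance separates: Σwᵢ(|x−xᵢ|+|y−yᵢ|) = Σwᵢ|x−xᵢ| + Σwᵢ|y−yᵢ|, so x and y are optimised independently as 1-D weighted medians.
Total weight W = 475; half = 237.5.
x-coordinate, sorted with cumulative weight:
  x=3 (Gamma, w=50) cum 50
  x=3 (Epsilon, w=90) cum 140
  x=4 (Zeta, w=70) cum 210
  x=7 (Alpha, w=80) cum 290  ← median
  x=7 (Delta, w=150) cum 440
  x=8 (Beta, w=35) cum 475
⇒ x* = 7
y-coordinate, sorted with cumulative weight:
  y=1 (Beta, w=35) cum 35
  y=1 (Epsilon, w=90) cum 125
  y=3 (Delta, w=150) cum 275  ← median
  y=6 (Alpha, w=80) cum 355
  y=10 (Gamma, w=50) cum 405
  y=10 (Zeta, w=70) cum 475
⇒ y* = 3

(7, 3)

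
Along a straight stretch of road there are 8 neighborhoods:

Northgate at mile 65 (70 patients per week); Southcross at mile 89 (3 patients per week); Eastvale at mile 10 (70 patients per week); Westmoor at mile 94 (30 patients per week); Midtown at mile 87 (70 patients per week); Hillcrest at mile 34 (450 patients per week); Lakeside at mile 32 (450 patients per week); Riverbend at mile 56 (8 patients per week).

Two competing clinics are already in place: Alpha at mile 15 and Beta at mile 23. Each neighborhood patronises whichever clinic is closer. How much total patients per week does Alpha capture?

The indifferent point is the midpoint (15+23)/2 = 19; neighborhoods left of it (closer to Alpha at 15) go to Alpha, those right go to Beta.
  Eastvale at 10 (w=70) → Alpha
  Lakeside at 32 (w=450) → Beta
  Hillcrest at 34 (w=450) → Beta
  Riverbend at 56 (w=8) → Beta
  Northgate at 65 (w=70) → Beta
  Midtown at 87 (w=70) → Beta
  Southcross at 89 (w=3) → Beta
  Westmoor at 94 (w=30) → Beta
Alpha captures 70; Beta captures 1081.

70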